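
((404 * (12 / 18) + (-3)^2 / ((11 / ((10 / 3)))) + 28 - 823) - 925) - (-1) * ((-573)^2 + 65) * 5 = 54137228 / 33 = 1640522.06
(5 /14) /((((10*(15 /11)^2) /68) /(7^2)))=14399 /225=64.00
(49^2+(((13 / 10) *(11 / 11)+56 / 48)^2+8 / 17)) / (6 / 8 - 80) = -36835592 / 1212525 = -30.38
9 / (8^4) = 0.00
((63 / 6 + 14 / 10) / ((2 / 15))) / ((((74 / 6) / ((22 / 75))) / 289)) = 1134903 / 1850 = 613.46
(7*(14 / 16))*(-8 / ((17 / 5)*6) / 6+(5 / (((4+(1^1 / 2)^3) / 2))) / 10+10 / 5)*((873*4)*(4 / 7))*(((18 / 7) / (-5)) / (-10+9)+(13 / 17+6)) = 3078544096 / 15895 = 193680.03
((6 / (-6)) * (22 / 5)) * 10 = -44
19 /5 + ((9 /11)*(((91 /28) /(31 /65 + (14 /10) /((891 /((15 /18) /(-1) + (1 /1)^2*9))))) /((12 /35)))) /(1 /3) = 69854149 /1361480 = 51.31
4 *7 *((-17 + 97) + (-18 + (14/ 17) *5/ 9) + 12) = 318976/ 153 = 2084.81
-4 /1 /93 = -4 /93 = -0.04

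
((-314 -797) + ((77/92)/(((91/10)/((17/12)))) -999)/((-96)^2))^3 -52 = -396774706480174483868869816541617/289250879632040678916096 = -1371732065.21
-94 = -94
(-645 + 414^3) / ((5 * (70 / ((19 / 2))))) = 192598383 / 100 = 1925983.83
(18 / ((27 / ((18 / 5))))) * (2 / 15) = 8 / 25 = 0.32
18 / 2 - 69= -60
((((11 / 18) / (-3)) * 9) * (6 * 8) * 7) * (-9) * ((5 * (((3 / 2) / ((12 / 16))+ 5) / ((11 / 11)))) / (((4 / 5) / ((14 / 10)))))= 339570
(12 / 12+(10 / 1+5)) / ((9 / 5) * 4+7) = 80 / 71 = 1.13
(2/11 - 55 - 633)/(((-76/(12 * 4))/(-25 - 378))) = -36589176/209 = -175067.83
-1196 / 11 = -108.73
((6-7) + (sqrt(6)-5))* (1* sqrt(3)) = sqrt(3)* (-6 + sqrt(6)) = -6.15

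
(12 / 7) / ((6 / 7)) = 2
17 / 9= 1.89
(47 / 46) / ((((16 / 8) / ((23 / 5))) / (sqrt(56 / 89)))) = 1.86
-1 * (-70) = 70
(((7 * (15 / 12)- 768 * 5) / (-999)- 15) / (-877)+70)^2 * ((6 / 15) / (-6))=-12040213174098605 / 36844392534192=-326.79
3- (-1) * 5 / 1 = 8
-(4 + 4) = -8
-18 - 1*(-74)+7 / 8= 56.88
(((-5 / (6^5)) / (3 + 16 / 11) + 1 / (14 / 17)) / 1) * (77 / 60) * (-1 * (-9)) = 14.02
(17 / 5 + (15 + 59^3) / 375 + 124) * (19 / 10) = 4810211 / 3750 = 1282.72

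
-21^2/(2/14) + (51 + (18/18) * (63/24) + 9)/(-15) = -3091.18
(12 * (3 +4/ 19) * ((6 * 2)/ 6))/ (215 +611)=732/ 7847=0.09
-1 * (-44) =44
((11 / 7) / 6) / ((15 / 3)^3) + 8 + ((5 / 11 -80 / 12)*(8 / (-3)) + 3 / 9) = 4314113 / 173250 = 24.90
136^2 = 18496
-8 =-8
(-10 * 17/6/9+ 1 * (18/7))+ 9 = 1592/189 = 8.42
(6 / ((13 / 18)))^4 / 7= 136048896 / 199927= 680.49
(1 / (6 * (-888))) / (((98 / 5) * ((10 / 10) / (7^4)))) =-245 / 10656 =-0.02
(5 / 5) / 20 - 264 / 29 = -9.05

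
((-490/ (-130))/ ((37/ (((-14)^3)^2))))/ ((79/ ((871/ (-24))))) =-3089933336/ 8769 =-352370.09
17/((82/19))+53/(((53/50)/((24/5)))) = 20003/82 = 243.94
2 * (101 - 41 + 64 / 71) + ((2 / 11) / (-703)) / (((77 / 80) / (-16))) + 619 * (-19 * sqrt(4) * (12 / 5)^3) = -1717719918885976 / 5284538875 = -325046.32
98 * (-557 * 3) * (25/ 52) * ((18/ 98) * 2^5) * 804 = -4836542400/ 13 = -372041723.08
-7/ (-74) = 7/ 74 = 0.09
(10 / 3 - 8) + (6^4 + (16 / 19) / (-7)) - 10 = 511204 / 399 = 1281.21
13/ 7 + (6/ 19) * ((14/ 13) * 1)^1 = 3799/ 1729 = 2.20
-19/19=-1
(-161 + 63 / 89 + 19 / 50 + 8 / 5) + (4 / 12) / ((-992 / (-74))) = -524057491 / 3310800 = -158.29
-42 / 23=-1.83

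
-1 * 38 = -38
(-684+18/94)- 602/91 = -421849/611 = -690.42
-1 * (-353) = 353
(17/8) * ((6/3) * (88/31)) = 374/31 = 12.06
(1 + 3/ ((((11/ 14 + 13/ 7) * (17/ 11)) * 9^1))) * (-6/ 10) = -2041/ 3145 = -0.65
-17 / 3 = -5.67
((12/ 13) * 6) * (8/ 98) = 288/ 637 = 0.45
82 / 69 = 1.19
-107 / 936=-0.11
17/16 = 1.06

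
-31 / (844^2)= -0.00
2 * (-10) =-20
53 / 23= 2.30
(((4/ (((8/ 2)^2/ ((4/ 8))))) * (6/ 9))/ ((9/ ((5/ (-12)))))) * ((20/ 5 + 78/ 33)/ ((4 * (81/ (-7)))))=1225/ 2309472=0.00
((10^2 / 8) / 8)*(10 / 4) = 125 / 32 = 3.91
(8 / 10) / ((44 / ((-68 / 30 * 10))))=-68 / 165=-0.41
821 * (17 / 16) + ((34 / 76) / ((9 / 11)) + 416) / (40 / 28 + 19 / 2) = 381112399 / 418608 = 910.43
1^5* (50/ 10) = 5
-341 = -341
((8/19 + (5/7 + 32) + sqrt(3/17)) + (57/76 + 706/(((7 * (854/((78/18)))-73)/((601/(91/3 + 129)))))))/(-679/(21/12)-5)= -25860274883/282908750180-sqrt(51)/6681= -0.09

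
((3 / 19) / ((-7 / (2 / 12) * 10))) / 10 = -0.00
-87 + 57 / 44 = -3771 / 44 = -85.70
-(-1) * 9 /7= 9 /7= 1.29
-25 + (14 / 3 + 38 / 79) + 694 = 159773 / 237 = 674.15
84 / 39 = 28 / 13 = 2.15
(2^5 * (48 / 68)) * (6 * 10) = 23040 / 17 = 1355.29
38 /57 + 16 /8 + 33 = 107 /3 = 35.67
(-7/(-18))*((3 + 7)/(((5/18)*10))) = 7/5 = 1.40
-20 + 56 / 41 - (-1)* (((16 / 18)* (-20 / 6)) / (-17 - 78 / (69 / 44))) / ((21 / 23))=-132641692 / 7136829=-18.59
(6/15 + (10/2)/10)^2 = 81/100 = 0.81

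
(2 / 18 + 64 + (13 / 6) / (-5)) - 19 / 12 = 11177 / 180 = 62.09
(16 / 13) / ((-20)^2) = 1 / 325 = 0.00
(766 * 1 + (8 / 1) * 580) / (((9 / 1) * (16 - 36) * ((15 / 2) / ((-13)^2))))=-152269 / 225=-676.75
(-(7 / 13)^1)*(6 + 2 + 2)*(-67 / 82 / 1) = 2345 / 533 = 4.40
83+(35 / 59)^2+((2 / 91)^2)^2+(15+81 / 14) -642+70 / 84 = -384581704256192 / 716128317723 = -537.03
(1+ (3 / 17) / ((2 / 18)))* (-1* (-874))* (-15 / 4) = -144210 / 17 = -8482.94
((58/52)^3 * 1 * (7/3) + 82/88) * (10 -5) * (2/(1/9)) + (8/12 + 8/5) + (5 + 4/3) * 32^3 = 207908.20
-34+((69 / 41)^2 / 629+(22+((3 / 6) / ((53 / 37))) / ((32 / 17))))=-11.81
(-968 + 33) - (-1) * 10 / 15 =-2803 / 3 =-934.33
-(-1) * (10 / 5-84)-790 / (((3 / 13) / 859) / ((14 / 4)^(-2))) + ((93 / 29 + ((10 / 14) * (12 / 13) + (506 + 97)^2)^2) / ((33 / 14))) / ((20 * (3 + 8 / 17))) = 171690714866638339 / 212531865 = 807835168.00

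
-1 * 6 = -6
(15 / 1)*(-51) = -765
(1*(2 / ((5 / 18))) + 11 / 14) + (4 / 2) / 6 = 8.32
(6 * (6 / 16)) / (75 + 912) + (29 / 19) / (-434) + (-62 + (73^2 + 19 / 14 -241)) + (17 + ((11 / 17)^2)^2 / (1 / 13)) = 326714752508659 / 64739131604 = 5046.63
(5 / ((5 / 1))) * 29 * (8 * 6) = 1392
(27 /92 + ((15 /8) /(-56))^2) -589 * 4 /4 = -2717577161 /4616192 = -588.71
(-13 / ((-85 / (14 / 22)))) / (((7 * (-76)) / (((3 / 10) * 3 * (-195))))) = 4563 / 142120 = 0.03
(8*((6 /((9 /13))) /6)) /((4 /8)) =23.11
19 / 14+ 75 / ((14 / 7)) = 272 / 7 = 38.86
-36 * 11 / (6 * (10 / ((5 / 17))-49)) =22 / 5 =4.40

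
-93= -93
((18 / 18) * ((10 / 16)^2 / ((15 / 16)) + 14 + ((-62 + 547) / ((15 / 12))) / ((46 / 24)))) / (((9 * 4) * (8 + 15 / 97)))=5805547 / 7859376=0.74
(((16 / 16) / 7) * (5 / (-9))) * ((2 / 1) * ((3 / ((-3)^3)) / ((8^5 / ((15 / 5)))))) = 5 / 3096576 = 0.00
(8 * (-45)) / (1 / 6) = -2160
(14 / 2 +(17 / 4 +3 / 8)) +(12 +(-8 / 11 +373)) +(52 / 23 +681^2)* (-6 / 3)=-1876512383 / 2024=-927130.62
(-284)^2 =80656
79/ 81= 0.98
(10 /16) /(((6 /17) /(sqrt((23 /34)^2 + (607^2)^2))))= 652461.77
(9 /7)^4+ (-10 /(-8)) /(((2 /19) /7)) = 1649153 /19208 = 85.86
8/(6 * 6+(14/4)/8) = 128/583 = 0.22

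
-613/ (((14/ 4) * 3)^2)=-2452/ 441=-5.56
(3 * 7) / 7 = 3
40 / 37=1.08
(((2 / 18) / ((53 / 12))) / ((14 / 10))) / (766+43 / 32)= 128 / 5465943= 0.00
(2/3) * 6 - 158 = -154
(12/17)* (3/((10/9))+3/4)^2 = 14283/1700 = 8.40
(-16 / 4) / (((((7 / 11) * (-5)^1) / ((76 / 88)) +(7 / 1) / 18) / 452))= 618336 / 1127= 548.66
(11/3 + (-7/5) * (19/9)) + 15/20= 263/180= 1.46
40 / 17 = 2.35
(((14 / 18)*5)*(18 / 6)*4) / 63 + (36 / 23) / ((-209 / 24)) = 72812 / 129789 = 0.56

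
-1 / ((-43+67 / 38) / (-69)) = -2622 / 1567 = -1.67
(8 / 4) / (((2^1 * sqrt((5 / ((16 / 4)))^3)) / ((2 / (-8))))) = -2 * sqrt(5) / 25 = -0.18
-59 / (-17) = 59 / 17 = 3.47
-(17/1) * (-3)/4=51/4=12.75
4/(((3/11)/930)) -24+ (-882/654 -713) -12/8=2812233/218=12900.15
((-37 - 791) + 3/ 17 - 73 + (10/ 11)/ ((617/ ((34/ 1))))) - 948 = -213309630/ 115379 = -1848.77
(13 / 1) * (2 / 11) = 26 / 11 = 2.36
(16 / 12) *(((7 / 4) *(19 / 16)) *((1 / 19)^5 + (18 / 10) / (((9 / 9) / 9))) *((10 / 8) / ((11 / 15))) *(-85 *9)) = -671262717825 / 11468248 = -58532.28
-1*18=-18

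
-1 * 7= -7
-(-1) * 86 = 86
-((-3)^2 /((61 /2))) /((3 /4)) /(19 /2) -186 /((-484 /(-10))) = -544743 /140239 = -3.88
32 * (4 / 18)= 64 / 9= 7.11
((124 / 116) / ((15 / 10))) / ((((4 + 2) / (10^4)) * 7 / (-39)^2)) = 52390000 / 203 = 258078.82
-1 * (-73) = 73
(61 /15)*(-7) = -427 /15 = -28.47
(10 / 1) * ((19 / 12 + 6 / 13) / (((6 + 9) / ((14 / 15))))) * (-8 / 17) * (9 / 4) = -4466 / 3315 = -1.35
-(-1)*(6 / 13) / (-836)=-3 / 5434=-0.00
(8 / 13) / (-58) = -0.01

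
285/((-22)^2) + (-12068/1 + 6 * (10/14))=-40869869/3388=-12063.13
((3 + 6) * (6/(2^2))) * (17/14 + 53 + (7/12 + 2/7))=5949/8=743.62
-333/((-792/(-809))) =-29933/88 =-340.15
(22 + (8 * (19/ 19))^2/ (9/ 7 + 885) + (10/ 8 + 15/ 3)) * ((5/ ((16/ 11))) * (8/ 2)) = 878555/ 2256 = 389.43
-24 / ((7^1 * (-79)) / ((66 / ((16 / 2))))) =198 / 553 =0.36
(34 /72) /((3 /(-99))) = -187 /12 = -15.58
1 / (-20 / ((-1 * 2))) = 1 / 10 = 0.10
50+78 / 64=1639 / 32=51.22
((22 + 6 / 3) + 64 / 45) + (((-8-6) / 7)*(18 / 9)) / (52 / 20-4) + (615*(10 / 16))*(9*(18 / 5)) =15727357 / 1260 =12482.03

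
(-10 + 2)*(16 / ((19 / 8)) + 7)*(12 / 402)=-4176 / 1273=-3.28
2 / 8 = 1 / 4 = 0.25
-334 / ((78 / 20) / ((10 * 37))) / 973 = -1235800 / 37947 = -32.57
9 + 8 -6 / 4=31 / 2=15.50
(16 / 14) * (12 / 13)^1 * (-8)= -768 / 91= -8.44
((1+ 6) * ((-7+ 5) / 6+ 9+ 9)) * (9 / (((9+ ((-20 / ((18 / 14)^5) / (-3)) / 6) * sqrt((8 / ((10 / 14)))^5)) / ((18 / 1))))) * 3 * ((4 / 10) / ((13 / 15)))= -114578415010672168500 / 8052366181266924023+ 202018657600183495680 * sqrt(70) / 8052366181266924023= 195.67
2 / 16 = 1 / 8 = 0.12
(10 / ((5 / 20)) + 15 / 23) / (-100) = -187 / 460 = -0.41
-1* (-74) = 74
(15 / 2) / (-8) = -15 / 16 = -0.94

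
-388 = -388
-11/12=-0.92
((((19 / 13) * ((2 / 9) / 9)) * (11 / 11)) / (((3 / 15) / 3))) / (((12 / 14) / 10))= 6650 / 1053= 6.32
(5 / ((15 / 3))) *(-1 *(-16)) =16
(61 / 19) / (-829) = -61 / 15751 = -0.00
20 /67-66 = -65.70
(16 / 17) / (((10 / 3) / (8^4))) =98304 / 85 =1156.52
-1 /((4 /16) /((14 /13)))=-56 /13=-4.31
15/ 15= 1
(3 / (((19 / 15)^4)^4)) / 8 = 0.01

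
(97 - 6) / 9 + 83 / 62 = 6389 / 558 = 11.45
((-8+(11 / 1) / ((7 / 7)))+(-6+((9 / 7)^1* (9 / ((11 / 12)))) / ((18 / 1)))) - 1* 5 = -7.30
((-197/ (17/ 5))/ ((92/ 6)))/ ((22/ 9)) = -1.55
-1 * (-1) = 1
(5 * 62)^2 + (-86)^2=103496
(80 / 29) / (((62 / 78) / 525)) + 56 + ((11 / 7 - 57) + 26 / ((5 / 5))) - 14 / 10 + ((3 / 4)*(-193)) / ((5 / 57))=24800197 / 125860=197.05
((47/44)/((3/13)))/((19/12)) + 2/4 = 1431/418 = 3.42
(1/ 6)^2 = 1/ 36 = 0.03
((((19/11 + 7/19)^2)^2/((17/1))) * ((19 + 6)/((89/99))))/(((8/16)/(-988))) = -861216415862400/13812674777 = -62349.72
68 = 68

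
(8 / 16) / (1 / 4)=2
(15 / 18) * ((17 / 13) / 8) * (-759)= -21505 / 208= -103.39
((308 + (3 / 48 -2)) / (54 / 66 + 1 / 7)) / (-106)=-377069 / 125504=-3.00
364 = 364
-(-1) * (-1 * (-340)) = 340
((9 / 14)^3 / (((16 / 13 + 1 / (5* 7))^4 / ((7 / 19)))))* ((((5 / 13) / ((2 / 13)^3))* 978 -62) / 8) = 3250849381723125 / 6473319387904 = 502.19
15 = 15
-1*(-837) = 837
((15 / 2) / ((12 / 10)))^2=625 / 16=39.06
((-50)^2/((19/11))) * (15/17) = 412500/323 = 1277.09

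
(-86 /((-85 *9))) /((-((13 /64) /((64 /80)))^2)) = -5636096 /3232125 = -1.74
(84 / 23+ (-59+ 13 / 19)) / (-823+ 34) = 23888 / 344793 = 0.07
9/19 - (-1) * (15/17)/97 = 15126/31331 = 0.48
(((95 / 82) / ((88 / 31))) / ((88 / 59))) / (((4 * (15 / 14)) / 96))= 6.13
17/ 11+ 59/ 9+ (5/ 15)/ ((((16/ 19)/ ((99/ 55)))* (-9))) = 63533/ 7920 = 8.02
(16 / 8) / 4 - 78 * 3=-467 / 2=-233.50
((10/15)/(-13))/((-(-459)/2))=-4/17901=-0.00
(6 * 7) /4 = 21 /2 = 10.50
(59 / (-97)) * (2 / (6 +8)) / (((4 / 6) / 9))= -1593 / 1358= -1.17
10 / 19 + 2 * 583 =1166.53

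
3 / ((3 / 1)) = 1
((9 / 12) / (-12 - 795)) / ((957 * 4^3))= -1 / 65902848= -0.00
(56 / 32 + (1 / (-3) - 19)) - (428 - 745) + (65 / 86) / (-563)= 86982547 / 290508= 299.42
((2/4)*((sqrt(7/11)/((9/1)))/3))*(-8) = -4*sqrt(77)/297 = -0.12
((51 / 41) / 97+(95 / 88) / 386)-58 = -7833152505 / 135090736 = -57.98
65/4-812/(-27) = 5003/108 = 46.32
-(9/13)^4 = -6561/28561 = -0.23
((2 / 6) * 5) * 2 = 10 / 3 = 3.33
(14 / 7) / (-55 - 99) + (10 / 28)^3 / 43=-15481 / 1297912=-0.01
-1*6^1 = -6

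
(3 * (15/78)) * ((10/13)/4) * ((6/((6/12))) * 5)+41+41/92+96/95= 72542823/1477060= 49.11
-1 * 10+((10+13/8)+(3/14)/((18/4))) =281/168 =1.67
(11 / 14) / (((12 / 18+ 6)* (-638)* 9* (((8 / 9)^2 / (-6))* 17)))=81 / 8834560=0.00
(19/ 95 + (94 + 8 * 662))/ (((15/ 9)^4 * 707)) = 2183031/ 2209375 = 0.99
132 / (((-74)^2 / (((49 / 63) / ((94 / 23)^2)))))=40733 / 36289452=0.00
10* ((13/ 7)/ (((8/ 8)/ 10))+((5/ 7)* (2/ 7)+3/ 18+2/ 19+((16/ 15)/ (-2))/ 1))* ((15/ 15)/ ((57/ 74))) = 38265326/ 159201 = 240.36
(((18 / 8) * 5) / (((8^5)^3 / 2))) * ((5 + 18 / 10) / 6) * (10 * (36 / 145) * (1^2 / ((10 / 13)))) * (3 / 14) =0.00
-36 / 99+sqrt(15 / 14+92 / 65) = -4 / 11+sqrt(2059330) / 910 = 1.21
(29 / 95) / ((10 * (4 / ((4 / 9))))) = 0.00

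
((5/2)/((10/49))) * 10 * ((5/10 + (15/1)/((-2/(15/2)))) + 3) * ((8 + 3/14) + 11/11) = -952665/16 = -59541.56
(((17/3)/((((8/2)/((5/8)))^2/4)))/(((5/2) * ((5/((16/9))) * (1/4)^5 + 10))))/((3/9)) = 2176/32777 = 0.07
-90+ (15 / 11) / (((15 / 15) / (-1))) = -1005 / 11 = -91.36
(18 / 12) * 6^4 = 1944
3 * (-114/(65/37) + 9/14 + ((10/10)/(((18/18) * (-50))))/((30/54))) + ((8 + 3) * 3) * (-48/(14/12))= -1550.57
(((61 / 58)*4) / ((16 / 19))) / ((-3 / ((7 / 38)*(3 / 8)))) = -427 / 3712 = -0.12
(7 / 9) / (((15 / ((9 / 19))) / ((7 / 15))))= 49 / 4275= 0.01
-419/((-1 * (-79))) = -419/79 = -5.30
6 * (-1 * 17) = -102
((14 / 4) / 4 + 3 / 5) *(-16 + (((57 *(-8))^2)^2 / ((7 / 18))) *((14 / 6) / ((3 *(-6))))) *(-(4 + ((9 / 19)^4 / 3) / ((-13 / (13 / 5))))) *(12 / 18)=553617710005701964 / 9774075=56641442796.96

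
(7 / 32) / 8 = 7 / 256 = 0.03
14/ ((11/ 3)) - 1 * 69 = -717/ 11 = -65.18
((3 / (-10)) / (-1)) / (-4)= -3 / 40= -0.08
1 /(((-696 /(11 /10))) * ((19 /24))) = -11 /5510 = -0.00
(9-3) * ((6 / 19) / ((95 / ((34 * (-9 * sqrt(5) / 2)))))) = -5508 * sqrt(5) / 1805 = -6.82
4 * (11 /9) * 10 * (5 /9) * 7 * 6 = 30800 /27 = 1140.74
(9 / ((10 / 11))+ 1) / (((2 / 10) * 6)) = 109 / 12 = 9.08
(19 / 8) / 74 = 19 / 592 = 0.03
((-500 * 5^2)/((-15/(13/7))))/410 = 3250/861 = 3.77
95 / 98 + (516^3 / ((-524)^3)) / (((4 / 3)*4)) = 1392985877 / 1762503344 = 0.79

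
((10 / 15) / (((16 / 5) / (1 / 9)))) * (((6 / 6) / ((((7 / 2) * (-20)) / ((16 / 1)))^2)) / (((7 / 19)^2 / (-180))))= -11552 / 7203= -1.60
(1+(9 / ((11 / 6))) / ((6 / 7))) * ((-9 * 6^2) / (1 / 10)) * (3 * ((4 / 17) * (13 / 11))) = -37402560 / 2057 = -18183.06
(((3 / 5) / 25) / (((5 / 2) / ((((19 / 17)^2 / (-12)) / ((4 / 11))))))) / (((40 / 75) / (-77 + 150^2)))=-15713247 / 136000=-115.54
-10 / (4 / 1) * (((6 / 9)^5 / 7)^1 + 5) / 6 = -42685 / 20412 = -2.09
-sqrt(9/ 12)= -sqrt(3)/ 2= -0.87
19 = 19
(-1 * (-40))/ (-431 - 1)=-5/ 54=-0.09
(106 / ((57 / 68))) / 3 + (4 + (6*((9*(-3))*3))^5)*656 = -17786282489424789.85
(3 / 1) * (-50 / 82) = -75 / 41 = -1.83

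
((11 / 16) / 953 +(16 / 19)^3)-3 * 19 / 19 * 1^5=-251226839 / 104586032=-2.40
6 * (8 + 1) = 54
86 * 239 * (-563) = -11571902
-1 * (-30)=30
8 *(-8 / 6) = -32 / 3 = -10.67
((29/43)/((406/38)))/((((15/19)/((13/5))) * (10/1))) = 0.02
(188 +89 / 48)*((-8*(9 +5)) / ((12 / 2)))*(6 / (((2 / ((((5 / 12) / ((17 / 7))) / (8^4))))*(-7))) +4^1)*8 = -23689999879 / 208896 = -113405.71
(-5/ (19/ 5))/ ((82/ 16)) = -200/ 779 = -0.26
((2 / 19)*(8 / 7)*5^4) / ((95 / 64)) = 128000 / 2527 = 50.65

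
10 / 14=0.71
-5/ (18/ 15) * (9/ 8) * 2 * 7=-525/ 8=-65.62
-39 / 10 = -3.90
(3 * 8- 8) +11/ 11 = 17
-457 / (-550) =457 / 550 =0.83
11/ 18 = 0.61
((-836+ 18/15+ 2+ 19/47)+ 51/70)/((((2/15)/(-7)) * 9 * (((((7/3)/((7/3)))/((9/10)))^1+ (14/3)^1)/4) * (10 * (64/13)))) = 1641711/24064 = 68.22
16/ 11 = 1.45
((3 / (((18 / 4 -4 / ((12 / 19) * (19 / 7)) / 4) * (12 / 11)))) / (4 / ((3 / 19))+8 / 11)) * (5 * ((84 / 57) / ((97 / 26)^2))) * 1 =5153148 / 361296191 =0.01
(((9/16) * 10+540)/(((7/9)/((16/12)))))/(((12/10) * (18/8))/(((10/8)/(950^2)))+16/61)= 798795/1664787824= 0.00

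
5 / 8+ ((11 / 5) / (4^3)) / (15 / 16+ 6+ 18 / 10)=3517 / 5592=0.63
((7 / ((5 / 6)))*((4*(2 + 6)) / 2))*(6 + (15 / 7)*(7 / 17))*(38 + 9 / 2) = 39312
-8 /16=-1 /2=-0.50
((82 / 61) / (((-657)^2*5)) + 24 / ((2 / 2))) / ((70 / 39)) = 20537859953 / 1535951025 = 13.37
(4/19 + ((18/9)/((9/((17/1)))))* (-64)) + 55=-31903/171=-186.57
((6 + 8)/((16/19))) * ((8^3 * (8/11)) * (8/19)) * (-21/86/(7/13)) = -1182.04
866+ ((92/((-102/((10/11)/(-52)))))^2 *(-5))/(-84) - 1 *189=677.00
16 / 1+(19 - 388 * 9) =-3457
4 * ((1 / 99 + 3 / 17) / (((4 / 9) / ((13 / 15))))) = 4082 / 2805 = 1.46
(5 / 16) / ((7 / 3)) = 15 / 112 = 0.13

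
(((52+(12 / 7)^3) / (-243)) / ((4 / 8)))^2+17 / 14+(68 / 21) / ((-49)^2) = 19952160215 / 13894111602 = 1.44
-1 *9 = -9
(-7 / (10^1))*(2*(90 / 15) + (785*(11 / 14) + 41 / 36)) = -158741 / 360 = -440.95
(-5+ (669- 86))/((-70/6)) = -1734/35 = -49.54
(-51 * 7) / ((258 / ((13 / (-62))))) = 1547 / 5332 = 0.29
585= 585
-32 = -32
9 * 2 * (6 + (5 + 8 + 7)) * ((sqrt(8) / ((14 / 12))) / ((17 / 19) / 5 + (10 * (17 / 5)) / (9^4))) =3500424720 * sqrt(2) / 803369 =6161.99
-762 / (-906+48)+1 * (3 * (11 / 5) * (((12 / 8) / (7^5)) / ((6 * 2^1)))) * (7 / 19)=231749239 / 260940680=0.89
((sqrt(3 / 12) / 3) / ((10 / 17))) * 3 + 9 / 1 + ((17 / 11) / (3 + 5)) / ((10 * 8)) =69361 / 7040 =9.85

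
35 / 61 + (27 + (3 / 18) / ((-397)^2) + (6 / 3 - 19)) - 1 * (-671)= 39316510765 / 57684894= 681.57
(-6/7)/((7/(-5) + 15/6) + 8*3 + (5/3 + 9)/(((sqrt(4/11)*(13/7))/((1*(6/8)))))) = -2545140/68493383 + 31200*sqrt(11)/9784769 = -0.03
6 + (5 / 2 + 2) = 21 / 2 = 10.50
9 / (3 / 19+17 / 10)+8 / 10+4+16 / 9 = 11.42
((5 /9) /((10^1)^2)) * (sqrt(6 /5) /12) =sqrt(30) /10800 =0.00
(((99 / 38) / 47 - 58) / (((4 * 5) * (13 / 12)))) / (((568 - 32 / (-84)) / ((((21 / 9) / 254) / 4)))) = -15212883 / 1407820643840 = -0.00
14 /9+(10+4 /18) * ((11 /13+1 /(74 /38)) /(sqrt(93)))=20056 * sqrt(93) /134199+14 /9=3.00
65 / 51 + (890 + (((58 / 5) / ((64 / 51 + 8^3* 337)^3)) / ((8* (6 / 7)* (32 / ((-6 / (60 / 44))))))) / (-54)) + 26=68006090646269327332161307731 / 74139300634012434405785600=917.27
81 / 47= 1.72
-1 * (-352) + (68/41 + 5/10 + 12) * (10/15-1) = 347.28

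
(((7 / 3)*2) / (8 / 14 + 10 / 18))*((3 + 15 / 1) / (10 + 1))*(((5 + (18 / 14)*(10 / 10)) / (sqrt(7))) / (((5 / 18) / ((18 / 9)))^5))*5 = 26121388032*sqrt(7) / 44375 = 1557424.15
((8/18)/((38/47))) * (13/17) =1222/2907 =0.42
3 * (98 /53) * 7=2058 /53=38.83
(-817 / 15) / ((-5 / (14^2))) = 160132 / 75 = 2135.09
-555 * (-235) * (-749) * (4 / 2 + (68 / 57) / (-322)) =-195014723.11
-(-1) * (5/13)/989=5/12857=0.00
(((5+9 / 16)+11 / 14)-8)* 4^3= -740 / 7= -105.71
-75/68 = -1.10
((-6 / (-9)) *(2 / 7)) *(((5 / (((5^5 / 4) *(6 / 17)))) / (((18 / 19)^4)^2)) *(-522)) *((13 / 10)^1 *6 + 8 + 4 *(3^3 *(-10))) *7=44552182697992373 / 2152336050000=20699.45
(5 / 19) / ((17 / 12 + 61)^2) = 720 / 10659019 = 0.00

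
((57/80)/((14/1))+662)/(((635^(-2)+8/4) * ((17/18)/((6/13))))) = 161.77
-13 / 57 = -0.23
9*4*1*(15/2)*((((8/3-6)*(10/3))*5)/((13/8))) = -9230.77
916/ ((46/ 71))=1413.83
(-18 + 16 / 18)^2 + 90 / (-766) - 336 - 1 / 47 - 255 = -435016493 / 1458081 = -298.35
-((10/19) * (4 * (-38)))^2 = -6400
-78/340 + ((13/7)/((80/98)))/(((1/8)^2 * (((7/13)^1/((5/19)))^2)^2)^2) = 71565114652558503743/2377738057770624710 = 30.10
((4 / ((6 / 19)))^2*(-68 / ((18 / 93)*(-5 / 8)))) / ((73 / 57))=231340352 / 3285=70423.24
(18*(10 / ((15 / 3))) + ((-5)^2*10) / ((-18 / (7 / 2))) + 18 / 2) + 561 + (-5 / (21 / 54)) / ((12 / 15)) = 34103 / 63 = 541.32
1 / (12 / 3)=1 / 4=0.25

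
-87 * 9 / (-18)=87 / 2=43.50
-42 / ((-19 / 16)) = 672 / 19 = 35.37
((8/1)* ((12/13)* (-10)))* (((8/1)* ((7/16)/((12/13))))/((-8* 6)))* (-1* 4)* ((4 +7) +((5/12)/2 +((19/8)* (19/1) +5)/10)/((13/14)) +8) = -574.52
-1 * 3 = -3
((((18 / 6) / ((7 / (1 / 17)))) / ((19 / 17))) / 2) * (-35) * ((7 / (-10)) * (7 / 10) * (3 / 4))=441 / 3040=0.15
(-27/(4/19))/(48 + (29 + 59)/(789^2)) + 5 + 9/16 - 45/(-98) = 2802693311/836670688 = 3.35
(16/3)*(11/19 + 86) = 26320/57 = 461.75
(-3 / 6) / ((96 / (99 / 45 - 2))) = -0.00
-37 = -37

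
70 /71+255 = 18175 /71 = 255.99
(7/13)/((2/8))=28/13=2.15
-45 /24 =-15 /8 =-1.88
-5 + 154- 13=136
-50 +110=60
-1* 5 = -5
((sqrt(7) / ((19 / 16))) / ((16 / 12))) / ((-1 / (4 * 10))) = -480 * sqrt(7) / 19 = -66.84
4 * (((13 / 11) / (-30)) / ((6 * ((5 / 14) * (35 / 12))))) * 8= -832 / 4125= -0.20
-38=-38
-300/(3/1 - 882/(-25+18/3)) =-6.07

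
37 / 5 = 7.40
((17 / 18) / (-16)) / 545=-17 / 156960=-0.00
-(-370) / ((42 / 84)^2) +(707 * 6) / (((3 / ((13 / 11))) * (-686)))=796407 / 539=1477.56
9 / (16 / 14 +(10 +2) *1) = 63 / 92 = 0.68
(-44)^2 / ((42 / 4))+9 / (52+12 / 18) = 612343 / 3318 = 184.55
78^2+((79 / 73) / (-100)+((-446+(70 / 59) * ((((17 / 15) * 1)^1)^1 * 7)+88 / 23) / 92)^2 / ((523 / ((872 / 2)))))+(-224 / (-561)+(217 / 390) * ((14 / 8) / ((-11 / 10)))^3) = 240261887526328944620513173 / 39383358273177768392400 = 6100.59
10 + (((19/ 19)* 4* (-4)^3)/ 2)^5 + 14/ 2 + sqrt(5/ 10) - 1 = -34359738352 + sqrt(2)/ 2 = -34359738351.29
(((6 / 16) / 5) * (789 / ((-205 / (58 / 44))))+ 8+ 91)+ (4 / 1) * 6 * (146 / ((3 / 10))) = 2124862957 / 180400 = 11778.62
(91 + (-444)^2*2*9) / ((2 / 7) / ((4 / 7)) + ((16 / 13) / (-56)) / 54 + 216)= 17437520646 / 1063879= 16390.51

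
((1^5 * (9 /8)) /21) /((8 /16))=3 /28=0.11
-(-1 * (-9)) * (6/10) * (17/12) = -153/20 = -7.65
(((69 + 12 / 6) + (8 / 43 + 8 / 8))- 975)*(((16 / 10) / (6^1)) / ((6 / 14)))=-1086988 / 1935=-561.75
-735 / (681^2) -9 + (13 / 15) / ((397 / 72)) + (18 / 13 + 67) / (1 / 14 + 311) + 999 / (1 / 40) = 138811907810660666 / 3474521372985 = 39951.38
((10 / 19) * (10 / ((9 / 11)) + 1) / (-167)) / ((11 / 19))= -1190 / 16533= -0.07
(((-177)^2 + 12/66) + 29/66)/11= 2067755/726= 2848.15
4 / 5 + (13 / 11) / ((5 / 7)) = 27 / 11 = 2.45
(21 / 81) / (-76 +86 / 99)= -77 / 22314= -0.00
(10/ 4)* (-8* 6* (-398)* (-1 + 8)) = 334320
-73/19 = -3.84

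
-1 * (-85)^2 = -7225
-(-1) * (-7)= -7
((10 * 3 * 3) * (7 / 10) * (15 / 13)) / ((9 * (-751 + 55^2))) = 35 / 9854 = 0.00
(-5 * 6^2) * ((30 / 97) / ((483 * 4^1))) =-450 / 15617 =-0.03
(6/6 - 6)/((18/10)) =-25/9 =-2.78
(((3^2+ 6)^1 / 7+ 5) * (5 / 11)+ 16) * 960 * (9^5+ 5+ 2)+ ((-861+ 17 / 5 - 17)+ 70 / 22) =420100426104 / 385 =1091169937.93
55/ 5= 11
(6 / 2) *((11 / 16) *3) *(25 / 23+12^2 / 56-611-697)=-8070.61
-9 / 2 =-4.50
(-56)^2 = 3136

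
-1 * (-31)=31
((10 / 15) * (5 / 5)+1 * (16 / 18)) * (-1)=-14 / 9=-1.56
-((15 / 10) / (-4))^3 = 27 / 512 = 0.05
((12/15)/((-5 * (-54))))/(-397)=-2/267975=-0.00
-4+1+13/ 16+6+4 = 7.81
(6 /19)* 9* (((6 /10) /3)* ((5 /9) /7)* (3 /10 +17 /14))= 318 /4655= 0.07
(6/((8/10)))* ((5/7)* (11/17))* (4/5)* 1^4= 330/119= 2.77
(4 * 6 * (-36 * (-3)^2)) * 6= -46656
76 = 76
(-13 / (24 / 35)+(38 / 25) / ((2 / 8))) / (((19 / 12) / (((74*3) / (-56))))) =857697 / 26600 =32.24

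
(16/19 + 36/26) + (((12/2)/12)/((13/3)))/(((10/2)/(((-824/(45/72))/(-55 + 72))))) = 45878/104975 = 0.44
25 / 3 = 8.33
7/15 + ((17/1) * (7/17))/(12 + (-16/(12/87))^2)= 13483/28860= 0.47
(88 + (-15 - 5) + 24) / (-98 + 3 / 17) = -1564 / 1663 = -0.94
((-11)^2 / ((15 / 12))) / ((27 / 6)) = 968 / 45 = 21.51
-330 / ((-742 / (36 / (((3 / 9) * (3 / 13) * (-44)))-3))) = -2250 / 371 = -6.06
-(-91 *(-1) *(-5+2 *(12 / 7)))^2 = -20449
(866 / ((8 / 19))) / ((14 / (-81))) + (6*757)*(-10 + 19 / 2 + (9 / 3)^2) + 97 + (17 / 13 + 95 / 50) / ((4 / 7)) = 48793919 / 1820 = 26809.85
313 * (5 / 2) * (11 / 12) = 17215 / 24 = 717.29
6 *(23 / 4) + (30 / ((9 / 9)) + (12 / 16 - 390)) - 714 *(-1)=1557 / 4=389.25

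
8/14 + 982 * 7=6874.57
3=3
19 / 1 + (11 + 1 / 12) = 361 / 12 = 30.08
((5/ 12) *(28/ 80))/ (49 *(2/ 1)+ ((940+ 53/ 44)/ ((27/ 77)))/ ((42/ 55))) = 189/ 4682438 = 0.00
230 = 230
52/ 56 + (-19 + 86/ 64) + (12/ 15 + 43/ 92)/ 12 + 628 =47247287/ 77280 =611.38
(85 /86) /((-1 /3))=-255 /86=-2.97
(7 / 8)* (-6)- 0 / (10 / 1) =-21 / 4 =-5.25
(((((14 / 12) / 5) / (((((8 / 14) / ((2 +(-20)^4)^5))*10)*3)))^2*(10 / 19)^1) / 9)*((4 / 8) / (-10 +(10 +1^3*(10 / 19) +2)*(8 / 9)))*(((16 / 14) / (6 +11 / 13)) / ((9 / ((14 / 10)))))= 7356684362384456194035887311618117059768655560393552 / 5395625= 1363453605909316565557445000000000000000000000.00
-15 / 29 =-0.52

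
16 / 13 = 1.23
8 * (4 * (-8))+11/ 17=-4341/ 17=-255.35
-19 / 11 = -1.73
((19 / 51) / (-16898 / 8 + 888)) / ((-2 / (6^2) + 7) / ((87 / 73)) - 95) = 39672 / 11625306605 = 0.00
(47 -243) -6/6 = -197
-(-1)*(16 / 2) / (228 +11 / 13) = 104 / 2975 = 0.03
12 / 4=3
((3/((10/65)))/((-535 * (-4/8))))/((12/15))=39/428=0.09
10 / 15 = 0.67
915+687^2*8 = 3776667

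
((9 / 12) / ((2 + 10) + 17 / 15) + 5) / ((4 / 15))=59775 / 3152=18.96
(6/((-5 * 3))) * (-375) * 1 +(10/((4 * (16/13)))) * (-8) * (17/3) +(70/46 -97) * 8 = -194831/276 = -705.91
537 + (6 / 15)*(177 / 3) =2803 / 5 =560.60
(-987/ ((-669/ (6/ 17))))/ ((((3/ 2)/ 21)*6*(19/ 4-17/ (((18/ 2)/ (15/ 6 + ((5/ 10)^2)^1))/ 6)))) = -55272/ 1201747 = -0.05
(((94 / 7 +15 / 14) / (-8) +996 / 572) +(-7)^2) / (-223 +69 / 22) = -0.22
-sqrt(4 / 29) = -2* sqrt(29) / 29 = -0.37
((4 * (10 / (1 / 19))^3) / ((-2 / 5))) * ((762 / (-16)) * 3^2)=29399388750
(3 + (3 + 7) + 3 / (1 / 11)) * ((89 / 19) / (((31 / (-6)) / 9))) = -375.34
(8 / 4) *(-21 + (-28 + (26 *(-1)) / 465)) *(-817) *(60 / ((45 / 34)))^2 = 689404626304 / 4185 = 164732288.24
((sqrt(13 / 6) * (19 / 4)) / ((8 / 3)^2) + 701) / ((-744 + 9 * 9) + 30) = -701 / 633 - 19 * sqrt(78) / 108032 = -1.11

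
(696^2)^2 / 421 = 557384468.07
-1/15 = -0.07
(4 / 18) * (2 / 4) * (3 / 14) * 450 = 75 / 7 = 10.71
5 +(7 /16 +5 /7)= 689 /112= 6.15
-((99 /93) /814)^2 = -9 /5262436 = -0.00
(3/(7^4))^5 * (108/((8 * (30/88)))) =48114/398961331488060005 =0.00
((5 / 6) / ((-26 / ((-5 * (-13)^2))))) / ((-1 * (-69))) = 0.39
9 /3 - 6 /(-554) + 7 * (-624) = -1209102 /277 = -4364.99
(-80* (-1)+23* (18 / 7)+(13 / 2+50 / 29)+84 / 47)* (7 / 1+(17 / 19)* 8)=2111.71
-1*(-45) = 45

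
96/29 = 3.31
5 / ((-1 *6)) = -5 / 6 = -0.83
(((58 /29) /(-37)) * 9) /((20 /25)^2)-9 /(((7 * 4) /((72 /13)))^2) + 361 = 882148175 /2451176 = 359.89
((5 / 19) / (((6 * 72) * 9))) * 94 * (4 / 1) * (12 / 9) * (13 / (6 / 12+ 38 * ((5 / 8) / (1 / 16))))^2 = 317720 / 8021404971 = 0.00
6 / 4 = 1.50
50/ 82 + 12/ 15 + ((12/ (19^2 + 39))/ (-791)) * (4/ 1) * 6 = 1142257/ 810775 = 1.41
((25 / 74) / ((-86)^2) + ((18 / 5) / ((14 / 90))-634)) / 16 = -2340271729 / 61298048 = -38.18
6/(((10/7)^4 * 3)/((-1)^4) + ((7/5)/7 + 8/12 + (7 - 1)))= 216090/697303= 0.31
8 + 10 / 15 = 26 / 3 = 8.67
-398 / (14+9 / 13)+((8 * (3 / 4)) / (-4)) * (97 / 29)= -355673 / 11078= -32.11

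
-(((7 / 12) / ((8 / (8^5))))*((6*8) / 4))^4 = -675821419082285056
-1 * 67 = -67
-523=-523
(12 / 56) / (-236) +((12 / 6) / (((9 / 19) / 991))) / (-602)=-8888449 / 1278648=-6.95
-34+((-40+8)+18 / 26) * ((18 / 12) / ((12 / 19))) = -11269 / 104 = -108.36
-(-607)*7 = 4249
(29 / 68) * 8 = 58 / 17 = 3.41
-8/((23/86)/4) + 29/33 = -90149/759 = -118.77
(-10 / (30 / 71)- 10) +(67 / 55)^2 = -292058 / 9075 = -32.18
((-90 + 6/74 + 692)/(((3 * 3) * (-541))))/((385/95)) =-423263/13871781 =-0.03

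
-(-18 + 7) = 11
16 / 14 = 8 / 7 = 1.14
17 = 17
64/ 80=4/ 5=0.80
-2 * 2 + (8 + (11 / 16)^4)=276785 / 65536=4.22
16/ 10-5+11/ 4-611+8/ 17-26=-216641/ 340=-637.18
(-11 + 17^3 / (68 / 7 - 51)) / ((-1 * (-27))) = -4.81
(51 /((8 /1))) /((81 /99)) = 187 /24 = 7.79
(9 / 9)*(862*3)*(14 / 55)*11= 36204 / 5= 7240.80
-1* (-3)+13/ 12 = 49/ 12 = 4.08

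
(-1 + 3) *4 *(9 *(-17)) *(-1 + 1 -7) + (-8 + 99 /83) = 710579 /83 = 8561.19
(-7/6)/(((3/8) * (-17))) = 28/153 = 0.18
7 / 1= 7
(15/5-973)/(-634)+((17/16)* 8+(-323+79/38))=-1872497/6023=-310.89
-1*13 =-13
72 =72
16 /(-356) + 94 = 93.96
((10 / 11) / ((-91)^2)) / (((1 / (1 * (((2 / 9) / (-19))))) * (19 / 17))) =-340 / 295954659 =-0.00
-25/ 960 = -5/ 192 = -0.03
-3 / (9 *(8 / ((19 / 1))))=-19 / 24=-0.79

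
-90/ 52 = -45/ 26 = -1.73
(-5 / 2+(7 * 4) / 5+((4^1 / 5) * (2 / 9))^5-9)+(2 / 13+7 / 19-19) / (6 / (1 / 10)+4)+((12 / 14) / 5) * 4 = -5.50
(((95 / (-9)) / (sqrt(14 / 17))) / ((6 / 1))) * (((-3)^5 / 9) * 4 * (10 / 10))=209.37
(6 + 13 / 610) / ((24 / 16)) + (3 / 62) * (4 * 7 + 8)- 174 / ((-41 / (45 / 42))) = 83875676 / 8140755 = 10.30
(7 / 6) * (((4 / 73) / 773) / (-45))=-14 / 7617915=-0.00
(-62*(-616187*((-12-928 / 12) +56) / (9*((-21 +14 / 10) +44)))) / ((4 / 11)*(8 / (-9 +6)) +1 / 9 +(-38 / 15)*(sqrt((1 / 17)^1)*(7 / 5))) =-94882207285937500 / 52641597 +7685130478025000*sqrt(17) / 17547199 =3373887.70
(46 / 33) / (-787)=-46 / 25971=-0.00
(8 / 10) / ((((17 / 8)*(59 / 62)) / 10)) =3968 / 1003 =3.96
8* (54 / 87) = 144 / 29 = 4.97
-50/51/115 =-10/1173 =-0.01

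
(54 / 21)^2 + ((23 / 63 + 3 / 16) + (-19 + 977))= 6810203 / 7056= 965.16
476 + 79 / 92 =43871 / 92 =476.86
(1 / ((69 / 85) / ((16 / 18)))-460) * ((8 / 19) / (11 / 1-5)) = -32.20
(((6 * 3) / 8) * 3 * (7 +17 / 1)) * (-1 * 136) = -22032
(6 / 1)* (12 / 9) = 8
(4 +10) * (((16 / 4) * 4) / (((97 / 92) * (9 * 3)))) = 20608 / 2619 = 7.87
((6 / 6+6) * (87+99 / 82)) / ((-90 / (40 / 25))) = -33754 / 3075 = -10.98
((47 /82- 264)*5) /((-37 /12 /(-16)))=-10368480 /1517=-6834.86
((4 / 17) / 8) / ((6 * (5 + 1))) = 1 / 1224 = 0.00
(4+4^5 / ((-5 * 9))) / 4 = -211 / 45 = -4.69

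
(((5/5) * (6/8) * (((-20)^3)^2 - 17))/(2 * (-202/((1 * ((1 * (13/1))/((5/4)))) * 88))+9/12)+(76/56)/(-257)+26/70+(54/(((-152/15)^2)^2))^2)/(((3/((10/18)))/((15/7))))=25132112304917172090009888313105/407133735937298002870272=61729378.06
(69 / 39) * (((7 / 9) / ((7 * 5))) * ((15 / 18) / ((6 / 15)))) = 115 / 1404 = 0.08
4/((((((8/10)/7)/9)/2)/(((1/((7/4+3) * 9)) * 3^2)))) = 132.63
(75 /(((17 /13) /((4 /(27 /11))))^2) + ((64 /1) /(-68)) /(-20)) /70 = 1.66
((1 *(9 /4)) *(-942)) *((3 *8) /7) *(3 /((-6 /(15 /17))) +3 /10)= 610416 /595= 1025.91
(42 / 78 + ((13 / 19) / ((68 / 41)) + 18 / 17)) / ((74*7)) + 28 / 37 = 6617789 / 8700328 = 0.76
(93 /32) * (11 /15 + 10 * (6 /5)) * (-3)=-17763 /160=-111.02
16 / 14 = 8 / 7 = 1.14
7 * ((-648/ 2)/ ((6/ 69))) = -26082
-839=-839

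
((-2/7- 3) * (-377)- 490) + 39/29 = 152262/203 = 750.06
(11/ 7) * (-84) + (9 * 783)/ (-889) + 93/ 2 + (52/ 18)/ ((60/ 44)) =-91.31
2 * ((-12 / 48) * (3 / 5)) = -3 / 10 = -0.30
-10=-10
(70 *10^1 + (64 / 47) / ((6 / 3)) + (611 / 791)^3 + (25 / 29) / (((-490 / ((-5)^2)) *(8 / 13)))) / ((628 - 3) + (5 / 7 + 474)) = 7566705591244831 / 11869301334502752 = 0.64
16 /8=2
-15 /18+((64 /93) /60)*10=-401 /558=-0.72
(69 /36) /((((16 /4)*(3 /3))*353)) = 23 /16944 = 0.00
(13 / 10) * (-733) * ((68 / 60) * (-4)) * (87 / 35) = 9395594 / 875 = 10737.82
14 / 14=1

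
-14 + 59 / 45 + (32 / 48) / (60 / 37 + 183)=-12.69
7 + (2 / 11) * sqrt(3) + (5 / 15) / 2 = 2 * sqrt(3) / 11 + 43 / 6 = 7.48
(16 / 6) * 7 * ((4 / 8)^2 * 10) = 140 / 3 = 46.67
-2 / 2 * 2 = -2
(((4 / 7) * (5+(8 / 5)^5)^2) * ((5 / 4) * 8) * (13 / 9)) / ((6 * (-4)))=-1127573031 / 13671875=-82.47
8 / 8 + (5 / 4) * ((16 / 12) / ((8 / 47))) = 259 / 24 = 10.79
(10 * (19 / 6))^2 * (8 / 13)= 72200 / 117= 617.09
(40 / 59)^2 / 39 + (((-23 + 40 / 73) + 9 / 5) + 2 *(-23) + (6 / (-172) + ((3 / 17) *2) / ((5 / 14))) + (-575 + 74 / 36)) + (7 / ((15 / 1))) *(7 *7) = -66913679468848 / 108667612755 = -615.76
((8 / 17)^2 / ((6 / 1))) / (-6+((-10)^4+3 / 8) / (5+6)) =256 / 6264075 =0.00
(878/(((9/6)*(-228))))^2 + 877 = 25837078/29241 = 883.59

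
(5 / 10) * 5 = 2.50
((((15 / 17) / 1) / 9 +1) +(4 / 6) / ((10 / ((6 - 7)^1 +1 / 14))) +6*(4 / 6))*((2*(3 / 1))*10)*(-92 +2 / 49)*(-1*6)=972160488 / 5831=166722.77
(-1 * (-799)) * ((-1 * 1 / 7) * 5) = -570.71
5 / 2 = 2.50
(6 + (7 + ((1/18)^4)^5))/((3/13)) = 2154451920570937211479916557/38244708649188234523312128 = 56.33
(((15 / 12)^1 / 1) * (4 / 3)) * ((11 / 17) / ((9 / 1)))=55 / 459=0.12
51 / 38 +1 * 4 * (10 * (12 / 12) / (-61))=1591 / 2318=0.69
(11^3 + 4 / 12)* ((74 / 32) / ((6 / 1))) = 73889 / 144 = 513.12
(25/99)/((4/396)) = 25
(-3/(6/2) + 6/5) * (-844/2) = -422/5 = -84.40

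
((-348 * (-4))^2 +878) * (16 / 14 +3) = 8031102.57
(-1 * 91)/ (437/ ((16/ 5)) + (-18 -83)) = -2.56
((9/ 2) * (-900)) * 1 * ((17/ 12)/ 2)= -2868.75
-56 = -56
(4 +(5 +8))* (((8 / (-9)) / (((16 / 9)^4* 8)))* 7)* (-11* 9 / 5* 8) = 8588349 / 40960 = 209.68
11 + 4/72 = 199/18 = 11.06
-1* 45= -45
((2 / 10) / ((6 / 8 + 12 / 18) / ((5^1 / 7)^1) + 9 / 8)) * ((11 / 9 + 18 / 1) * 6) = 2768 / 373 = 7.42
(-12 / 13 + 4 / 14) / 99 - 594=-5351404 / 9009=-594.01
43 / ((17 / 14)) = 602 / 17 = 35.41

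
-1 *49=-49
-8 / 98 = -4 / 49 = -0.08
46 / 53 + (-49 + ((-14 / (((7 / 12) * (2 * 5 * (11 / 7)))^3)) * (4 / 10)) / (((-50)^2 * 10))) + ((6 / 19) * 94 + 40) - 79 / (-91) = 5340964981503678 / 238220404296875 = 22.42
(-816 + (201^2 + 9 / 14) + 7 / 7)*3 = 1662639 / 14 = 118759.93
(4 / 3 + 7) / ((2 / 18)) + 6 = 81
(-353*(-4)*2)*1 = 2824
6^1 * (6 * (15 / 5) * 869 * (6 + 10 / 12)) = 641322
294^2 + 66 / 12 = 172883 / 2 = 86441.50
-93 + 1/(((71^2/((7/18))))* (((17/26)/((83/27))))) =-1936658950/20824371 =-93.00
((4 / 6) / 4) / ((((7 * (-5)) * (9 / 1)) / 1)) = -1 / 1890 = -0.00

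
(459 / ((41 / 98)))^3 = 91015693734168 / 68921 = 1320579993.53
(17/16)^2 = 289/256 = 1.13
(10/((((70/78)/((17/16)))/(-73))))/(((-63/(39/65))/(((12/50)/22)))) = 48399/539000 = 0.09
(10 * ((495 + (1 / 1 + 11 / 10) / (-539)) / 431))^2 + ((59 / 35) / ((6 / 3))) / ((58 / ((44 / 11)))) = 131.96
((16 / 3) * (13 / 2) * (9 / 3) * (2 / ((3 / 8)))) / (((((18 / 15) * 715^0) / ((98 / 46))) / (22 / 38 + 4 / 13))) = 1144640 / 1311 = 873.10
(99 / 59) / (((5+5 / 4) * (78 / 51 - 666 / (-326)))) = 1097316 / 14601025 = 0.08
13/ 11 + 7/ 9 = 194/ 99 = 1.96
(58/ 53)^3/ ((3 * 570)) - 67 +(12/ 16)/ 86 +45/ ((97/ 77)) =-31.27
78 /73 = 1.07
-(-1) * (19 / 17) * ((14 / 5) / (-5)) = -266 / 425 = -0.63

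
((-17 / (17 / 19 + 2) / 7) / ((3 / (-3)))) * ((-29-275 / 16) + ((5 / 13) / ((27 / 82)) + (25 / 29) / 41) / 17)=-99466702723 / 2570808240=-38.69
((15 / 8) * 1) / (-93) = -5 / 248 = -0.02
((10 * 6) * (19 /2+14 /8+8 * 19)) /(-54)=-181.39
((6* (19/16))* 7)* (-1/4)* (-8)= 399/4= 99.75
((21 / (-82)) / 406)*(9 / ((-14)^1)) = 27 / 66584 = 0.00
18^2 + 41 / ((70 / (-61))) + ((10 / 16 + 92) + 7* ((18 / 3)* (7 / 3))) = 134091 / 280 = 478.90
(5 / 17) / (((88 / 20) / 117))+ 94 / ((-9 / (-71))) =2522401 / 3366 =749.38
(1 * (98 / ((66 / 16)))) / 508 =196 / 4191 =0.05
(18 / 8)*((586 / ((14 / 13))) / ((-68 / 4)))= -34281 / 476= -72.02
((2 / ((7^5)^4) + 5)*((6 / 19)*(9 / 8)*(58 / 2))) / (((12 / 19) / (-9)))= -734.06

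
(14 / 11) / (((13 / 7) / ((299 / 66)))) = 1127 / 363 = 3.10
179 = 179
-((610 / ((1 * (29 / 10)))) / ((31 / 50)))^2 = -93025000000 / 808201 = -115101.32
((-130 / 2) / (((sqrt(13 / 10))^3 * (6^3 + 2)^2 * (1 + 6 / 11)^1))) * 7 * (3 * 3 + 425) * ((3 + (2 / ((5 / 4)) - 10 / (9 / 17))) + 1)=3843070 * sqrt(130) / 1817793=24.10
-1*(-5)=5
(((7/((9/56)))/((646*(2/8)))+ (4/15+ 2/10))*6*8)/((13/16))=2739968/62985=43.50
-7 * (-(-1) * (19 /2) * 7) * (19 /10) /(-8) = 110.56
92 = 92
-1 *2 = -2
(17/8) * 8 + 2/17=17.12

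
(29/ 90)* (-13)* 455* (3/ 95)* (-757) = 25970399/ 570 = 45562.10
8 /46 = 4 /23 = 0.17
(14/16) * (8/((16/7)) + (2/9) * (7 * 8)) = 2009/144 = 13.95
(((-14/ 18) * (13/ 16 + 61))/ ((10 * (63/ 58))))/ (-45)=28681/ 291600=0.10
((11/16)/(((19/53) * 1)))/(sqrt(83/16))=583 * sqrt(83)/6308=0.84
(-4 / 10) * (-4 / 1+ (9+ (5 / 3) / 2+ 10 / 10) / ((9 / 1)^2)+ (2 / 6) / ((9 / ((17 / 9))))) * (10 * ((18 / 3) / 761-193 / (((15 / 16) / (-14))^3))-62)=135361665433114 / 13869225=9759857.92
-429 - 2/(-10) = -2144/5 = -428.80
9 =9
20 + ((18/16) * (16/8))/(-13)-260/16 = 93/26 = 3.58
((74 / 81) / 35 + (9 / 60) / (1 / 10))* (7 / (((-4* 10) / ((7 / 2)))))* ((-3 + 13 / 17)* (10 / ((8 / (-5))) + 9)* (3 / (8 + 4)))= 744667 / 518400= 1.44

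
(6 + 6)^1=12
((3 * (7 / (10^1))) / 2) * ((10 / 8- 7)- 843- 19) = -72891 / 80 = -911.14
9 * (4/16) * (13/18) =13/8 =1.62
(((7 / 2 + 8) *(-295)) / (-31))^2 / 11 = 46036225 / 42284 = 1088.74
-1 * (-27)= 27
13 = 13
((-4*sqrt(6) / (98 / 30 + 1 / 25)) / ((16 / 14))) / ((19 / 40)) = -2625*sqrt(6) / 1178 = -5.46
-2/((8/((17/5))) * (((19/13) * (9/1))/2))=-221/1710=-0.13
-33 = -33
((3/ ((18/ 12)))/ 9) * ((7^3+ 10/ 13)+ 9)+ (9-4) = 9757/ 117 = 83.39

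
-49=-49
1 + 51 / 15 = 22 / 5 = 4.40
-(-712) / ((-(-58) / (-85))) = -30260 / 29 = -1043.45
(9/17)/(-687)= -3/3893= -0.00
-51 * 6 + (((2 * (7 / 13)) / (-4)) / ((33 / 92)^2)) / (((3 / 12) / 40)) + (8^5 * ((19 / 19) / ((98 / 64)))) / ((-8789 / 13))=-372716977238 / 554260707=-672.46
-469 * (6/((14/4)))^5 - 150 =-17031894/2401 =-7093.67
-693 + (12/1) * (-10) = -813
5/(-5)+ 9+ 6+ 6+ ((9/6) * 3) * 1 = 49/2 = 24.50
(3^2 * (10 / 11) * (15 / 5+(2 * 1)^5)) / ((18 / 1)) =175 / 11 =15.91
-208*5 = -1040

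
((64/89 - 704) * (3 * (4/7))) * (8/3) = -2002944/623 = -3215.00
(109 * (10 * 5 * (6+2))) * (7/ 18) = 152600/ 9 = 16955.56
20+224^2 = 50196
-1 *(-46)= 46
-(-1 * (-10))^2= -100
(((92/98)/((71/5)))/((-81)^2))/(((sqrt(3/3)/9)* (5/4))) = 184/2536191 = 0.00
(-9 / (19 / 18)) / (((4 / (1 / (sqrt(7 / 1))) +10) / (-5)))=-675 / 19 +270*sqrt(7) / 19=2.07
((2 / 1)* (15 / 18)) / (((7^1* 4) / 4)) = 5 / 21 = 0.24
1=1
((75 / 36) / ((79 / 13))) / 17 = 325 / 16116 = 0.02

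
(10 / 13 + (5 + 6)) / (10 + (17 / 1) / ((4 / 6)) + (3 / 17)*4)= 5202 / 16003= 0.33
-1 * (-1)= 1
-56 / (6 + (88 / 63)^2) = -7.04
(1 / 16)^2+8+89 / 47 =119087 / 12032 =9.90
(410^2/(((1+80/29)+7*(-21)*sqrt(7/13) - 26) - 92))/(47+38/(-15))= -17.02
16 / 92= 4 / 23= 0.17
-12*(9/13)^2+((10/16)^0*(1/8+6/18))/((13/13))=-21469/4056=-5.29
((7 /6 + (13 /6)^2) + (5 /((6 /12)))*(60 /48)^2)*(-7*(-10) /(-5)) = -10829 /36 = -300.81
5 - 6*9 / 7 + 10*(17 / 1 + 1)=1241 / 7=177.29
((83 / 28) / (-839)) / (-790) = 83 / 18558680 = 0.00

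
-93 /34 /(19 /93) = -8649 /646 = -13.39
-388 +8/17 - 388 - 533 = -22245/17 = -1308.53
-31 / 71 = -0.44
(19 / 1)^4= 130321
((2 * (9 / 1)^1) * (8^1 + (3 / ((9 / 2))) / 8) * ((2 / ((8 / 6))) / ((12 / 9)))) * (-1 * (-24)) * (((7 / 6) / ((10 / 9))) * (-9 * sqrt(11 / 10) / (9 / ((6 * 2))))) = -494991 * sqrt(110) / 100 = -51915.09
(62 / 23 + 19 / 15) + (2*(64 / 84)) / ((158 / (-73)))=621631 / 190785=3.26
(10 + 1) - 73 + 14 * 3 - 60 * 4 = -260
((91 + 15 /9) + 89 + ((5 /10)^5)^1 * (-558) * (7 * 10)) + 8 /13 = -323963 /312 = -1038.34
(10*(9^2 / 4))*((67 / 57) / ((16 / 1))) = 9045 / 608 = 14.88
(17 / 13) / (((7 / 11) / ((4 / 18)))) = 374 / 819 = 0.46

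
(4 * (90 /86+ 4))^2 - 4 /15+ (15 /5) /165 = 124239151 /305085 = 407.23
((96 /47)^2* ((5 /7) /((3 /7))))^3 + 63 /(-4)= 13816424058273 /43116861316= 320.44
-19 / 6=-3.17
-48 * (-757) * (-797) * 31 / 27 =-299251184 / 9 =-33250131.56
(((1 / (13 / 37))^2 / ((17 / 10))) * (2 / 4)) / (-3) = -6845 / 8619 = -0.79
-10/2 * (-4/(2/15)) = 150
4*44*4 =704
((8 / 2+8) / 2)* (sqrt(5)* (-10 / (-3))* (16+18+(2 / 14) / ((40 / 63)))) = 1530.59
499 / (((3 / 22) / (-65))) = -713570 / 3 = -237856.67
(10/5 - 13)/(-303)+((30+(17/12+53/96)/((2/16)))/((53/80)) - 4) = 1045327/16059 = 65.09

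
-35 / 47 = -0.74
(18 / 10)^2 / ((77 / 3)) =243 / 1925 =0.13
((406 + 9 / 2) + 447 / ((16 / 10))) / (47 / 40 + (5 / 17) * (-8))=-469115 / 801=-585.66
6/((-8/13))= -39/4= -9.75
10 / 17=0.59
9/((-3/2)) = -6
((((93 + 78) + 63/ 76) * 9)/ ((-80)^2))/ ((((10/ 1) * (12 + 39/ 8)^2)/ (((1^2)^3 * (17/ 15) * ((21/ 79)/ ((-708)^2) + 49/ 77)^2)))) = 210599745280100287027/ 5407760430618708096000000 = 0.00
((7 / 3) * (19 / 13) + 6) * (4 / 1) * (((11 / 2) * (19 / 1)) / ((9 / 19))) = 8304.03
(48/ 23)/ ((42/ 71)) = 568/ 161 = 3.53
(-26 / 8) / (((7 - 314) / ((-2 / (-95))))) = 0.00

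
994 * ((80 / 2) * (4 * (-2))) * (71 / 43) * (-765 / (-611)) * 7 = -120935606400 / 26273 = -4603037.58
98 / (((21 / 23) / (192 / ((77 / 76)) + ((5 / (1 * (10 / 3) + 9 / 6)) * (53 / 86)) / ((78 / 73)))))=10915601947 / 534963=20404.41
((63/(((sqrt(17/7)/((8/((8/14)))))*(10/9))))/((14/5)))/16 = 567*sqrt(119)/544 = 11.37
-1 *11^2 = -121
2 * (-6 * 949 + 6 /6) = -11386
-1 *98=-98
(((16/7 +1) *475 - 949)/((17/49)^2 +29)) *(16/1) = 11749808/34959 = 336.10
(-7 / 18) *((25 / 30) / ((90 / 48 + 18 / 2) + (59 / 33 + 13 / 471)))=-24178 / 946791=-0.03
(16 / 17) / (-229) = -16 / 3893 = -0.00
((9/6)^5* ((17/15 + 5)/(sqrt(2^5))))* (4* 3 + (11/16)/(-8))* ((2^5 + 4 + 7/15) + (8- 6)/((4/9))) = 46555749* sqrt(2)/16384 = 4018.54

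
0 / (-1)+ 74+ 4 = 78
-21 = -21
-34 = -34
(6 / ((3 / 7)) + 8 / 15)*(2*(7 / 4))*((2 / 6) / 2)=763 / 90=8.48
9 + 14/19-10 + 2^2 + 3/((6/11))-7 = 85/38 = 2.24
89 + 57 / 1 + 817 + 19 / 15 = 14464 / 15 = 964.27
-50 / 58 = -25 / 29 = -0.86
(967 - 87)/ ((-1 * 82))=-440/ 41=-10.73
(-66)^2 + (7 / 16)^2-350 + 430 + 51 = 1148721 / 256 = 4487.19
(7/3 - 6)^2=121/9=13.44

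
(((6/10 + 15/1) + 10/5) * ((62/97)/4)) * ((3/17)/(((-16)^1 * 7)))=-1023/230860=-0.00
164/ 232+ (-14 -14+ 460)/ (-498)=-773/ 4814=-0.16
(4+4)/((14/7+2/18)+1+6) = 36/41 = 0.88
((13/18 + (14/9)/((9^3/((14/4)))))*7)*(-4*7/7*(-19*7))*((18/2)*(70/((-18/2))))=-1248005500/6561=-190215.74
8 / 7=1.14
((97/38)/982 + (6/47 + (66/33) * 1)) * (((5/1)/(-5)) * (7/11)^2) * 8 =-366143582/53054023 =-6.90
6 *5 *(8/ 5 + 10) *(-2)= -696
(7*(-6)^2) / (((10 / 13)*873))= 182 / 485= 0.38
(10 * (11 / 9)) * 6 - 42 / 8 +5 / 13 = 10681 / 156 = 68.47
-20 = -20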